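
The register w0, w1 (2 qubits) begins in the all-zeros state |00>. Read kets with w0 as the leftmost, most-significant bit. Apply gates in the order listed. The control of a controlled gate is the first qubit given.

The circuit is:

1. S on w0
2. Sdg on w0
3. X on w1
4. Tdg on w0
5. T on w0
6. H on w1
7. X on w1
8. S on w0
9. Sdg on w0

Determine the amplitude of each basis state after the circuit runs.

After the circuit, the state carries amplitude -sqrt(2)/2 on |00>, sqrt(2)/2 on |01>, 0 on |10>, 0 on |11>.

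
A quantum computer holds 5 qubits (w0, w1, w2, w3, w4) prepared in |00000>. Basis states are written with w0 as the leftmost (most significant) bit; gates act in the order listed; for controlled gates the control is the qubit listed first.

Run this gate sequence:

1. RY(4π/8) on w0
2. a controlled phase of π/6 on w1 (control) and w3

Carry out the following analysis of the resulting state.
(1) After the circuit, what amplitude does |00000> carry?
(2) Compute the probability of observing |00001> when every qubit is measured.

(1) |00000> carries amplitude sqrt(2)/2 in the final state.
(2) The probability of measuring |00001> is 0.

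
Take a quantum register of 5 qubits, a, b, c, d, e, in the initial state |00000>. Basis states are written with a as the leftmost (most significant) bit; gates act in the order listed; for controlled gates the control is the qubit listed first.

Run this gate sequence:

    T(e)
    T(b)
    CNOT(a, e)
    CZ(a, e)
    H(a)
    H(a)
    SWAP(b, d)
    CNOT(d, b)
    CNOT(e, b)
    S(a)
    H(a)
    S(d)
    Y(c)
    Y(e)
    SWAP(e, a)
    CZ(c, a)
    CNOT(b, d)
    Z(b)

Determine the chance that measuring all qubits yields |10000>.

Outcome |10000> occurs with probability 0. Key observation: steps 5-6 multiply out to the identity, so the circuit reduces to the remaining gates.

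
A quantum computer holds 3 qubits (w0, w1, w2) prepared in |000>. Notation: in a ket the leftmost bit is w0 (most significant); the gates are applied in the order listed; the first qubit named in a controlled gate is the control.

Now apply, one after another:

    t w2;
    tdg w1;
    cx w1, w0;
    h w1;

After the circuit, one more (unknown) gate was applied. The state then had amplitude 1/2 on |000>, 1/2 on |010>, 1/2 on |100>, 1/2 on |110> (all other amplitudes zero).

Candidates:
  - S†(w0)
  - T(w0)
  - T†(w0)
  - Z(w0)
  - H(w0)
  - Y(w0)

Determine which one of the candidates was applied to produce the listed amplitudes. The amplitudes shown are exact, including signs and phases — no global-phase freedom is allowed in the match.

The applied gate was H(w0).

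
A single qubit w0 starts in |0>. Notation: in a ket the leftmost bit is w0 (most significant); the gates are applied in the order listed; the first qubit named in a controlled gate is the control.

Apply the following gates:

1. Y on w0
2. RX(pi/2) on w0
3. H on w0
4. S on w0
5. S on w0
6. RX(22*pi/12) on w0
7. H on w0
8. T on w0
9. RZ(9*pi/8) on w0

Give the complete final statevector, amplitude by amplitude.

After the circuit, the state carries amplitude (-sqrt(3) + 1 + I + sqrt(3)*I)*exp(7*I*pi/16)/4 on |0>, (-sqrt(3) + 1 - sqrt(3)*I - I)*exp(5*I*pi/16)/4 on |1>.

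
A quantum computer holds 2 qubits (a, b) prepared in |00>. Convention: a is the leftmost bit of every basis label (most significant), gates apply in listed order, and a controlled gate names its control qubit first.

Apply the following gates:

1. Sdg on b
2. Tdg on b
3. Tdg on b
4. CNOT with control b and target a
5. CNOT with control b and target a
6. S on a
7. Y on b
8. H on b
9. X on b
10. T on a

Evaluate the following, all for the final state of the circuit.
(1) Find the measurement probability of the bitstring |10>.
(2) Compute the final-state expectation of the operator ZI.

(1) Outcome |10> occurs with probability 0.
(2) The observable ZI averages to 1.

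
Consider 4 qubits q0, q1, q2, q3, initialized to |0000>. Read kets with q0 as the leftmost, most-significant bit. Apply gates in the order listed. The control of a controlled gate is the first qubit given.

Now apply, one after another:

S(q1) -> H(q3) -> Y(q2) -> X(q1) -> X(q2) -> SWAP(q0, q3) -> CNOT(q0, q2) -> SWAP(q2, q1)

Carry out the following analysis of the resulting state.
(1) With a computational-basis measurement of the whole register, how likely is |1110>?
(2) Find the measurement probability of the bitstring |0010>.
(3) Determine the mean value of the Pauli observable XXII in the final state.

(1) A full measurement returns |1110> with probability 1/2.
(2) Outcome |0010> occurs with probability 1/2.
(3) The observable XXII averages to 1.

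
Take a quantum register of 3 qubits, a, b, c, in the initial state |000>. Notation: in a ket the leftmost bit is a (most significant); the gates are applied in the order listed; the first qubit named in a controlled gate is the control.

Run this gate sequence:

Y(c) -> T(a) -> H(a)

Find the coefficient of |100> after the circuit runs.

The amplitude on |100> is 0.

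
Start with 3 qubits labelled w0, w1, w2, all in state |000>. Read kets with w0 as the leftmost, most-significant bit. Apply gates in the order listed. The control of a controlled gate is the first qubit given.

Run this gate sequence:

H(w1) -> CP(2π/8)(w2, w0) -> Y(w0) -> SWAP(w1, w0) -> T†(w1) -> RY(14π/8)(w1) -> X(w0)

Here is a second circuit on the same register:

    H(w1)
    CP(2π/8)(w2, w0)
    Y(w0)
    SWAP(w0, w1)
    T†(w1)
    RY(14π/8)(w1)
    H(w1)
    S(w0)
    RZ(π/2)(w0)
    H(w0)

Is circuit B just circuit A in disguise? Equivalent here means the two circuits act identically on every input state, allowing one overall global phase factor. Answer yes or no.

No — the two circuits implement different unitaries, even allowing a global phase.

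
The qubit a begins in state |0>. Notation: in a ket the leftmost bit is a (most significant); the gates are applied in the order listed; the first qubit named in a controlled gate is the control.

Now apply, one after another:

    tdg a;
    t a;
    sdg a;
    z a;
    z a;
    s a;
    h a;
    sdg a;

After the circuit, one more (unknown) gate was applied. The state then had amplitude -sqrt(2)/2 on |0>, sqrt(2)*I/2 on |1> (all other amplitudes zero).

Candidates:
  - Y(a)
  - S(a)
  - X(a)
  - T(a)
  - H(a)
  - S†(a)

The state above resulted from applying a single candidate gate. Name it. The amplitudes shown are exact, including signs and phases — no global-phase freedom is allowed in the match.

It was Y(a) that produced the state shown. Key observation: steps 3-6 multiply out to the identity, so the circuit reduces to the remaining gates.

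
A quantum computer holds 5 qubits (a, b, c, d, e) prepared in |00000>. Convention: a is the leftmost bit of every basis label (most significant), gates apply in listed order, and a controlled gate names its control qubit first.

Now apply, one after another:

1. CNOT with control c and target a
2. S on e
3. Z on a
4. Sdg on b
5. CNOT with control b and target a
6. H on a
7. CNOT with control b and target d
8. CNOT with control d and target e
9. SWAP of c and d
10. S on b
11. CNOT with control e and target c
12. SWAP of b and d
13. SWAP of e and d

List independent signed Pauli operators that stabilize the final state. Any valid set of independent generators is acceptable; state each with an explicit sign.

One valid set of independent stabilizer generators is +XIIII, +IZIII, +IIZII, +IIIZI, +IIIIZ (any independent generating set of the same group is equally correct).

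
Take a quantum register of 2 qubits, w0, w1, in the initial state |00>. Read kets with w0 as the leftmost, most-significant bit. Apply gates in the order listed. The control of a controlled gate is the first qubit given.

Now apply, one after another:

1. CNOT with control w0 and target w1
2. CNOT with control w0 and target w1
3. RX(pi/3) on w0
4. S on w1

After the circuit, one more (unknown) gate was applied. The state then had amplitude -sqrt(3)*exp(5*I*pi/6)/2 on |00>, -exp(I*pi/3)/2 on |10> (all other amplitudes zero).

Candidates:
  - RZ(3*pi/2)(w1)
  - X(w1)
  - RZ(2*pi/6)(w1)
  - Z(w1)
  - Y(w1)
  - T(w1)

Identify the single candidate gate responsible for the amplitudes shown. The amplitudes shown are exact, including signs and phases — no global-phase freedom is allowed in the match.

The unique candidate consistent with the amplitudes is RZ(2*pi/6)(w1). Key observation: gates 1-2 undo each other exactly, leaving only the rest of the circuit to track.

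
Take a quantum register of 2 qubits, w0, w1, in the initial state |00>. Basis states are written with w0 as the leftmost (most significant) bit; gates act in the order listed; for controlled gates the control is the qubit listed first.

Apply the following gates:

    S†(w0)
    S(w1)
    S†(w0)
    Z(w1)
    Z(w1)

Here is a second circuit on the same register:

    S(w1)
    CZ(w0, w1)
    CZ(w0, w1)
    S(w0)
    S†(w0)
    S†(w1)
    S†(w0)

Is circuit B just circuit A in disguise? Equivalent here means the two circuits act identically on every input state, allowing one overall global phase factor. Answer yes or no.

No: there is an input state on which the two circuits produce genuinely different outputs (not merely differing by a phase).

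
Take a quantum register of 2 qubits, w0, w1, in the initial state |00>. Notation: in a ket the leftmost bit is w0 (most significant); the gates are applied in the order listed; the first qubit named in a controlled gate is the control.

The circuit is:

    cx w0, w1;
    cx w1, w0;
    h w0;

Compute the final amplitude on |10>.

The amplitude on |10> is sqrt(2)/2.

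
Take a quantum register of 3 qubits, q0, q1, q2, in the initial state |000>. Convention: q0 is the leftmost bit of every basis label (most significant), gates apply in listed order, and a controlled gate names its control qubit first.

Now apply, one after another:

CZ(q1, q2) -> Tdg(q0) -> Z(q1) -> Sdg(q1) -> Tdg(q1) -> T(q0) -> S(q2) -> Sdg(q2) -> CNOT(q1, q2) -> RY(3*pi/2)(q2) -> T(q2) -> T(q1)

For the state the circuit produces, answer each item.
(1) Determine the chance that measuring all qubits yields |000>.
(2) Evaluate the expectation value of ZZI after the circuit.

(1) The probability of measuring |000> is 1/2.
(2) In the final state, ZZI has expectation 1.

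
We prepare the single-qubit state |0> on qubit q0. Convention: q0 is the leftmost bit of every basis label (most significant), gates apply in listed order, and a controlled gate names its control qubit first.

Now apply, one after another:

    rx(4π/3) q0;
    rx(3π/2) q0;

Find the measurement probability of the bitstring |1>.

Outcome |1> occurs with probability sqrt(3)/4 + 1/2.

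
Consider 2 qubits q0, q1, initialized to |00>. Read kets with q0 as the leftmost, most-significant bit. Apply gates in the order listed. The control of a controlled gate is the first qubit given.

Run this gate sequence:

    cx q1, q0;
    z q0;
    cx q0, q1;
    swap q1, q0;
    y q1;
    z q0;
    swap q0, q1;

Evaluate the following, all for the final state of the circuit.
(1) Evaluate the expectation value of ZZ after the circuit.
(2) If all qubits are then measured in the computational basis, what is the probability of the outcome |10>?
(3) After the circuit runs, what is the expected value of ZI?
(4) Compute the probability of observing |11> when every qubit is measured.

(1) The observable ZZ averages to -1.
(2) A full measurement returns |10> with probability 1.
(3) The observable ZI averages to -1.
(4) The probability of measuring |11> is 0.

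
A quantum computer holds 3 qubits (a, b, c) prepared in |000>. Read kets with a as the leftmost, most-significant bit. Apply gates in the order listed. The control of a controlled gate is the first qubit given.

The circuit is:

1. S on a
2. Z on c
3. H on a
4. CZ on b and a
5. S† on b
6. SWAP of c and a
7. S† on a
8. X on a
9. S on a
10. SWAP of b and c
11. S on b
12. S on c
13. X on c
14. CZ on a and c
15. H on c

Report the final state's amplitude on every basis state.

The resulting statevector has amplitude 0 on |000>, 0 on |001>, 0 on |010>, 0 on |011>, -I/2 on |100>, I/2 on |101>, 1/2 on |110>, -1/2 on |111>.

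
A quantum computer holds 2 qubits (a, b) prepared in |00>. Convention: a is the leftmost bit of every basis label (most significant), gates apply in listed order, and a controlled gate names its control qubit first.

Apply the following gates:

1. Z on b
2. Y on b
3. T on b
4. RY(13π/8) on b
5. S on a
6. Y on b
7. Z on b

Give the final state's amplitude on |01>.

The amplitude on |01> is -exp(I*pi/4)*sin(3*pi/16).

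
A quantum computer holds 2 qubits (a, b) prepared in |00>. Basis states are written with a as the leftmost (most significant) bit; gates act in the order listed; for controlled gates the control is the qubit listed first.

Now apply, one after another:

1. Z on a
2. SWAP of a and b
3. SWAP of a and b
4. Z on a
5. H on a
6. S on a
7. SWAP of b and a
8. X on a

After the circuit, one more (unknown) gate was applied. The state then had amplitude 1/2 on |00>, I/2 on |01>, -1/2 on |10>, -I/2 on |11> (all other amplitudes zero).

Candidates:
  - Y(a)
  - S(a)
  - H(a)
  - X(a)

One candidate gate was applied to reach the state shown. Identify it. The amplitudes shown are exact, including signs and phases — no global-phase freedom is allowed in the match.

The applied gate was H(a). Key observation: gates 1-4 undo each other exactly, leaving only the rest of the circuit to track.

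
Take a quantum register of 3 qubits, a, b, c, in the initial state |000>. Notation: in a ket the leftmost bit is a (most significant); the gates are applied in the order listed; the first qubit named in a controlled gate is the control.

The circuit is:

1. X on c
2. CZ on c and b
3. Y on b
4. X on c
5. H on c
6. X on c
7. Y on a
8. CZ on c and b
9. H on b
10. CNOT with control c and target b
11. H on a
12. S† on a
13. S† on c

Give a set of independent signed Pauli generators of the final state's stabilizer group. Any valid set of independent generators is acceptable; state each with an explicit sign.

One valid set of independent stabilizer generators is +YII, -IXI, -IIY (any independent generating set of the same group is equally correct).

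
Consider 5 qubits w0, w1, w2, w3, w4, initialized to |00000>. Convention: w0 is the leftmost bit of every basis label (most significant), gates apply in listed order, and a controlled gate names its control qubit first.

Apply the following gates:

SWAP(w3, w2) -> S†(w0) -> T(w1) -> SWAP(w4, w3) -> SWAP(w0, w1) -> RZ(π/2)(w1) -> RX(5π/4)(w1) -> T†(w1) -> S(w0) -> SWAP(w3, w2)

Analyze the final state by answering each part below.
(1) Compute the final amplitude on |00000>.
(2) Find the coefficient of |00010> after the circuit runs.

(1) The amplitude on |00000> is sqrt(2 - sqrt(2))*exp(3*I*pi/4)/2.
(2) The amplitude on |00010> is 0.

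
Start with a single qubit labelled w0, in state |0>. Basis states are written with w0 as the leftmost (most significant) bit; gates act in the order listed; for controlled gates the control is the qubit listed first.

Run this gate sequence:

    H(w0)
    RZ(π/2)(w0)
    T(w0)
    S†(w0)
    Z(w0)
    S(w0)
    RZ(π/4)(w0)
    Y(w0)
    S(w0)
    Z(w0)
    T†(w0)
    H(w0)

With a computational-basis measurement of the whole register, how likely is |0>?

A full measurement returns |0> with probability sqrt(2)/4 + 1/2.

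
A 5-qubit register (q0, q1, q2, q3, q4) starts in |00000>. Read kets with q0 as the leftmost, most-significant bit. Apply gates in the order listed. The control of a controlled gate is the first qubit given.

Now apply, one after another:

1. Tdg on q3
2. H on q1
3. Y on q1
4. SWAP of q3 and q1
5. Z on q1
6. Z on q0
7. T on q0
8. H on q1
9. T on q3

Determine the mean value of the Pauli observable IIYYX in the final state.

The observable IIYYX averages to 0.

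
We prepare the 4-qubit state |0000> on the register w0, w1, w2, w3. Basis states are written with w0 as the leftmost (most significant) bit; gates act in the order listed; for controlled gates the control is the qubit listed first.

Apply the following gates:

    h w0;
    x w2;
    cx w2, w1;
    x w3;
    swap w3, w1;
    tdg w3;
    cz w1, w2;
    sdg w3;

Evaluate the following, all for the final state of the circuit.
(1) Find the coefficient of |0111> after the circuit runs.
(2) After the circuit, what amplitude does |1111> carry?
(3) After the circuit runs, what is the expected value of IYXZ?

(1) The final state's coefficient on |0111> equals sqrt(2)*exp(I*pi/4)/2.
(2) The amplitude on |1111> is sqrt(2)*exp(I*pi/4)/2.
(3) The observable IYXZ averages to 0.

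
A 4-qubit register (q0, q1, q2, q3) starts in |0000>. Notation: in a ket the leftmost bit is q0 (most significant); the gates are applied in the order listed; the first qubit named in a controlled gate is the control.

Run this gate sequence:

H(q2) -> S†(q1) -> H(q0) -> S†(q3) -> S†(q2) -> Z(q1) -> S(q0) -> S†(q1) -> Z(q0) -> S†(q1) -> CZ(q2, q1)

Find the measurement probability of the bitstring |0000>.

Outcome |0000> occurs with probability 1/4.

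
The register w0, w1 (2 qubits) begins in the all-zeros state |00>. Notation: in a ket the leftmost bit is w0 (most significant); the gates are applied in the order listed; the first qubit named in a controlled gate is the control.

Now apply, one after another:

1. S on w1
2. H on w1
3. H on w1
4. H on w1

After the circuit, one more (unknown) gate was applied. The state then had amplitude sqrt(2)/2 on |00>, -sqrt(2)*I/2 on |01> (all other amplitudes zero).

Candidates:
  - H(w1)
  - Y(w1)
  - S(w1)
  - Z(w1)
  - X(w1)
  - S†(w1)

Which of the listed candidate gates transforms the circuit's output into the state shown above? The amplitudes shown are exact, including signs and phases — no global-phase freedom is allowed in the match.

It was S†(w1) that produced the state shown.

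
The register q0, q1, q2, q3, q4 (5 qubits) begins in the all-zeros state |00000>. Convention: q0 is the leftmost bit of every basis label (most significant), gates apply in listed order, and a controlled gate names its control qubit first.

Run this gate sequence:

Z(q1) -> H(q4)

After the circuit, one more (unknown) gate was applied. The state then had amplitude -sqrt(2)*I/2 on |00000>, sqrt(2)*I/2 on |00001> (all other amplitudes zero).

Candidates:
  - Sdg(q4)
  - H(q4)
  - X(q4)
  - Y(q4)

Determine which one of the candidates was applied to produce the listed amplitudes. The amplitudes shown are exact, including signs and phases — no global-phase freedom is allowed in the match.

It was Y(q4) that produced the state shown.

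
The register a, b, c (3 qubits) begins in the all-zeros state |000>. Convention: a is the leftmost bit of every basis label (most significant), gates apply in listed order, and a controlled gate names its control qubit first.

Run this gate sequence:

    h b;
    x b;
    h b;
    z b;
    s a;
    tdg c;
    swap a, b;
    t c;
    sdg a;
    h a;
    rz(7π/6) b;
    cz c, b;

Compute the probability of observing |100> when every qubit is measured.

A full measurement returns |100> with probability 1/2.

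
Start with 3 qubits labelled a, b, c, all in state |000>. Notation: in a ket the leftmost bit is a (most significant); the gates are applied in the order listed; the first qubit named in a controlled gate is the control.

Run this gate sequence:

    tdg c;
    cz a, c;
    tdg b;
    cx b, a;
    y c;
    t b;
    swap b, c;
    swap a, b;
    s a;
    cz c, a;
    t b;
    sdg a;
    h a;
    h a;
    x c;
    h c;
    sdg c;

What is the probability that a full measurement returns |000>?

A full measurement returns |000> with probability 0.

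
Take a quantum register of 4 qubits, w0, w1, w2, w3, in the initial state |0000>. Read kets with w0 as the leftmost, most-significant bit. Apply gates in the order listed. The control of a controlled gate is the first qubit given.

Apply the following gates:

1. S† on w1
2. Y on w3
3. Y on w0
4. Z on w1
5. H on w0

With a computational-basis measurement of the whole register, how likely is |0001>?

Outcome |0001> occurs with probability 1/2.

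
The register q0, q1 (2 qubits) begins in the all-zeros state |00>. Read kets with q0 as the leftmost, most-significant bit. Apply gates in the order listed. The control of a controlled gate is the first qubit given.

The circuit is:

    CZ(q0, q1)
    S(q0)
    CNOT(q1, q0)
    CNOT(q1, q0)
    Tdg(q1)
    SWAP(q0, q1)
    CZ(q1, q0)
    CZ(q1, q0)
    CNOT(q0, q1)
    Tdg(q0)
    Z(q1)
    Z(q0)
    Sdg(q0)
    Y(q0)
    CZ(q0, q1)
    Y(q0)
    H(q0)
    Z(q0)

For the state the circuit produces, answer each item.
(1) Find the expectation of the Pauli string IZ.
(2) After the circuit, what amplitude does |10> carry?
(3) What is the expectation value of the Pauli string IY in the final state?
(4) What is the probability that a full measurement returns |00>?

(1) In the final state, IZ has expectation 1.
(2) The final state's coefficient on |10> equals -sqrt(2)/2.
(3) In the final state, IY has expectation 0.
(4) Outcome |00> occurs with probability 1/2.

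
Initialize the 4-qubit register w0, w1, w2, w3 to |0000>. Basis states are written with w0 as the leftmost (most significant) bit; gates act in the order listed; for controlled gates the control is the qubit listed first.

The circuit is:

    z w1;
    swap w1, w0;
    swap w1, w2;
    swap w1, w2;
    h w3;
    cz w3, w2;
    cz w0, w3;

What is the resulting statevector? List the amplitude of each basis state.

The resulting statevector has amplitude sqrt(2)/2 on |0000>, sqrt(2)/2 on |0001>, and 0 on every other basis state. Key observation: steps 3-4 multiply out to the identity, so the circuit reduces to the remaining gates.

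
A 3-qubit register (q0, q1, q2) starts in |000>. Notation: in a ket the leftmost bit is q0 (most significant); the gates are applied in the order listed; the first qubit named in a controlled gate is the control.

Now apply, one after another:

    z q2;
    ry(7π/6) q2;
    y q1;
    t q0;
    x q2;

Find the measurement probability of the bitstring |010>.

The probability of measuring |010> is sqrt(3)/4 + 1/2.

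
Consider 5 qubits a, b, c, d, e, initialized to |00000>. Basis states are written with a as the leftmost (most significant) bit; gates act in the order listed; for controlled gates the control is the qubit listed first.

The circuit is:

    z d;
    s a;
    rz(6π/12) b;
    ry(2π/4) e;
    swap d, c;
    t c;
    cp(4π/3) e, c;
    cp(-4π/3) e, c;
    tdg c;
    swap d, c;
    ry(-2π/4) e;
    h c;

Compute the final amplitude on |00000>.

The final state's coefficient on |00000> equals -sqrt(2)*exp(3*I*pi/4)/2. Key observation: steps 4-11 multiply out to the identity, so the circuit reduces to the remaining gates.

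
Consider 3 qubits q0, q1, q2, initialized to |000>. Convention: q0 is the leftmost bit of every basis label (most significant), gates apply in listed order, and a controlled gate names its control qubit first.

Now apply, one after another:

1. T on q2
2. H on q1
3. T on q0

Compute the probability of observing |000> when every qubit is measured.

The probability of measuring |000> is 1/2.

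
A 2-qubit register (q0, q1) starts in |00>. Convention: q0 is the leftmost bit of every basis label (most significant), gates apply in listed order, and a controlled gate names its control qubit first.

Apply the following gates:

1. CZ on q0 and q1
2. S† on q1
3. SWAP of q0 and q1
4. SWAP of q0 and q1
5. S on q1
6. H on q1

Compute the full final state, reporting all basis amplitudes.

The resulting statevector has amplitude sqrt(2)/2 on |00>, sqrt(2)/2 on |01>, 0 on |10>, 0 on |11>.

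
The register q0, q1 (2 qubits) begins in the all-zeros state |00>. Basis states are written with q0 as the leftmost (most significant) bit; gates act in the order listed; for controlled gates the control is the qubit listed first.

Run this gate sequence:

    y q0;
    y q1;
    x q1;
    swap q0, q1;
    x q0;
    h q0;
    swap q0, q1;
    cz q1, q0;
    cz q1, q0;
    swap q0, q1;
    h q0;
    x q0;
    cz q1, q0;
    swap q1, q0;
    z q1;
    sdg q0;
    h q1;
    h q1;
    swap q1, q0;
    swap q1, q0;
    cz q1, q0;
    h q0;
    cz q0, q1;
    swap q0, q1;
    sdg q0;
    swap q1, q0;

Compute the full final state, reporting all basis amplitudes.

The final amplitudes are sqrt(2)*I/2 on |00>, 0 on |01>, -sqrt(2)*I/2 on |10>, 0 on |11>. Key observation: gates 5-12 undo each other exactly, leaving only the rest of the circuit to track.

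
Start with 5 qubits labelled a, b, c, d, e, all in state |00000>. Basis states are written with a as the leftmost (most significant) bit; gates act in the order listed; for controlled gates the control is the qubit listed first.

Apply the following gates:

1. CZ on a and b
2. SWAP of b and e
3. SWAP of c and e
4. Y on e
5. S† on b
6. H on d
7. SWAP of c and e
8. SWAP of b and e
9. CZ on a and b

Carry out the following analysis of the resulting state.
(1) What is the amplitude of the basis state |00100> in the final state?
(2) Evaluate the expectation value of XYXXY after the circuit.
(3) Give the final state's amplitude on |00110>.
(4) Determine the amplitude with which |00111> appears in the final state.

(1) |00100> carries amplitude sqrt(2)*I/2 in the final state.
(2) The observable XYXXY averages to 0.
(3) The final state's coefficient on |00110> equals sqrt(2)*I/2.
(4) The final state's coefficient on |00111> equals 0.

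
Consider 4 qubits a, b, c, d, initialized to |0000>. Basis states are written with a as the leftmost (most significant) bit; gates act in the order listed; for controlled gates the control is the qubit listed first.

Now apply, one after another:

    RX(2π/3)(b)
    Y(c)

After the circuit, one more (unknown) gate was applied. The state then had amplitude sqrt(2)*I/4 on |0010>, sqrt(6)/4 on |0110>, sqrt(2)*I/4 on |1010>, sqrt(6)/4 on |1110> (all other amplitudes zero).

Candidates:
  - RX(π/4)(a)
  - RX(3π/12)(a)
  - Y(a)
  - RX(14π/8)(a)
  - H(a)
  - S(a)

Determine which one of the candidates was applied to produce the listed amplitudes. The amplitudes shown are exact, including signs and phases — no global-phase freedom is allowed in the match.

It was H(a) that produced the state shown.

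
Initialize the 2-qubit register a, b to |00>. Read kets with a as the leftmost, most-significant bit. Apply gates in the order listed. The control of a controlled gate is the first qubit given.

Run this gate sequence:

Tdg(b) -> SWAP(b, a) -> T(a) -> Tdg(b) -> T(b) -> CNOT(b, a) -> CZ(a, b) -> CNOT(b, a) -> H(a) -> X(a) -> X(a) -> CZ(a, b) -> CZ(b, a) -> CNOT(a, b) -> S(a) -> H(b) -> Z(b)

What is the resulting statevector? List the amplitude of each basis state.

The resulting statevector has amplitude 1/2 on |00>, -1/2 on |01>, I/2 on |10>, I/2 on |11>.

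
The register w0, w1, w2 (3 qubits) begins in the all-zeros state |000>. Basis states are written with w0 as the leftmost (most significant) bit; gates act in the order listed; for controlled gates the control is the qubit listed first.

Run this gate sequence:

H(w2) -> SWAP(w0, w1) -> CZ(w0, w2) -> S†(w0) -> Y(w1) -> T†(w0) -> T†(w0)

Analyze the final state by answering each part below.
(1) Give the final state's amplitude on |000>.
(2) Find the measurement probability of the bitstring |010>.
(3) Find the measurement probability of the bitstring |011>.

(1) The amplitude on |000> is 0.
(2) The probability of measuring |010> is 1/2.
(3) A full measurement returns |011> with probability 1/2.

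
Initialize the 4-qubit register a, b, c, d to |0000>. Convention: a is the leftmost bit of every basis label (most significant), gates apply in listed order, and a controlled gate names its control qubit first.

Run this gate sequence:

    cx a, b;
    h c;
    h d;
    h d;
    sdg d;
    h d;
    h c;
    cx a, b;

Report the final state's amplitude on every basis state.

The resulting statevector has amplitude sqrt(2)/2 on |0000>, sqrt(2)/2 on |0001>, and 0 on every other basis state.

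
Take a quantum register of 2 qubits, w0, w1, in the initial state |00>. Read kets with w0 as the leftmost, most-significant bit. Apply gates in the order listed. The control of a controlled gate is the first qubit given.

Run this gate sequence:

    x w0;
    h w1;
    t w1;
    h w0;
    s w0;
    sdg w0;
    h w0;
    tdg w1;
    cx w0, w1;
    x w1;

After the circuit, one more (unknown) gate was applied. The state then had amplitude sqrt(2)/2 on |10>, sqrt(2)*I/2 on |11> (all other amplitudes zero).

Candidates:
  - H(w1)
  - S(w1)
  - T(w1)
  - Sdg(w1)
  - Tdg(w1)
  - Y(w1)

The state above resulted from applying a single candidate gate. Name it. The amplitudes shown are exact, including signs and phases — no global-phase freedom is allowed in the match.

The unique candidate consistent with the amplitudes is S(w1).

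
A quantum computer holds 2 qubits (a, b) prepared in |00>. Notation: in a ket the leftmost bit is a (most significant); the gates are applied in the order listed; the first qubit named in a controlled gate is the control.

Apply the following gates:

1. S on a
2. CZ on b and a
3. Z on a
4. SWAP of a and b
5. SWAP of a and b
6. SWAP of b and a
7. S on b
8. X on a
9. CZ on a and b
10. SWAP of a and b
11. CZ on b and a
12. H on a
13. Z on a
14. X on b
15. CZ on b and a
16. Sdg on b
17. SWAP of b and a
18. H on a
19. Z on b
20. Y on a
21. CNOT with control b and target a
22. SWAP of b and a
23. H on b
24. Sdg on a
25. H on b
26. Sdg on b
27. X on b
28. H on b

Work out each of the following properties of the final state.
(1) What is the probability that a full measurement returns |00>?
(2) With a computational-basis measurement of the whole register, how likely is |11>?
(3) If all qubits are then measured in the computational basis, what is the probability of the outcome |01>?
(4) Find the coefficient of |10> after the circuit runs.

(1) A full measurement returns |00> with probability 1/4. Key observation: steps 4-5 multiply out to the identity, so the circuit reduces to the remaining gates.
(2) The probability of measuring |11> is 1/4.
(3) Outcome |01> occurs with probability 1/4.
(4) |10> carries amplitude sqrt(2)*(1 + I)/4 in the final state.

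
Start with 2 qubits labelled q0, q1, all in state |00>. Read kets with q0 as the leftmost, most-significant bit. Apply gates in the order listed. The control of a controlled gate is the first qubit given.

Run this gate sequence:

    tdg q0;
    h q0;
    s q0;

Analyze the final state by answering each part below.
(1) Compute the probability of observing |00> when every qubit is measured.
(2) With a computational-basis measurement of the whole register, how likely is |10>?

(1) The probability of measuring |00> is 1/2.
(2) The probability of measuring |10> is 1/2.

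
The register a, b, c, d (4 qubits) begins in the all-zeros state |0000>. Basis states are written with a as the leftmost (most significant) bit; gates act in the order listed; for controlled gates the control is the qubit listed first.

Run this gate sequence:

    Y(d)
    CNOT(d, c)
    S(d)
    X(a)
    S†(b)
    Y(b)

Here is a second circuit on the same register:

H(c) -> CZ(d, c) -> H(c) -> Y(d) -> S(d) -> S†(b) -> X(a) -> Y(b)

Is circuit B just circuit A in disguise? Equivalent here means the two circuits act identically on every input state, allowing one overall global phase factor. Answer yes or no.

No — the two circuits implement different unitaries, even allowing a global phase.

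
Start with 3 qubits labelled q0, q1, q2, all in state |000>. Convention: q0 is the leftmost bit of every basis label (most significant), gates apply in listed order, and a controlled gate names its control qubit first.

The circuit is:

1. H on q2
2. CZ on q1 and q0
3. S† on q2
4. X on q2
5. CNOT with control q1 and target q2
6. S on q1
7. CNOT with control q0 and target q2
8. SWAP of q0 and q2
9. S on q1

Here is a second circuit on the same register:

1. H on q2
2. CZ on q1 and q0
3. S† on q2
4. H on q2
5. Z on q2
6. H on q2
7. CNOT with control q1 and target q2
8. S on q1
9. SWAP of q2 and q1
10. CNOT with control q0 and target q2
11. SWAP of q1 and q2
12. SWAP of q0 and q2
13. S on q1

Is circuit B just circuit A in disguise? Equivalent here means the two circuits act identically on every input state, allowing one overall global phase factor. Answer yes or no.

No — the two circuits implement different unitaries, even allowing a global phase.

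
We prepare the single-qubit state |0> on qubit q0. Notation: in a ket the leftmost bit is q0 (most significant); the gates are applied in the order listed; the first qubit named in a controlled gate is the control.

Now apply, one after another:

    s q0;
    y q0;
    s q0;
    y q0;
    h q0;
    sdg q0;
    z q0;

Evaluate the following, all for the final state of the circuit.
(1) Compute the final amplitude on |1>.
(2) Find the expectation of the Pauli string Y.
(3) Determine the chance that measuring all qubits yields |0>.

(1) The amplitude on |1> is -sqrt(2)/2.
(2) In the final state, Y has expectation 1.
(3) A full measurement returns |0> with probability 1/2.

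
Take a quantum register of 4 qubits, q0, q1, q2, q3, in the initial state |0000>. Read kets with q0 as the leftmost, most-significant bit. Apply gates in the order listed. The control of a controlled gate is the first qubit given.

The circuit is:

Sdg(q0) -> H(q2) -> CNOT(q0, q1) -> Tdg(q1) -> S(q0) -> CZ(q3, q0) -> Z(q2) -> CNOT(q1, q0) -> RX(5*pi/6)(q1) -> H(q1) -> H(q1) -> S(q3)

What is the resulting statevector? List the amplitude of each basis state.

After the circuit, the state carries amplitude -1/4 + sqrt(3)/4 on |0000>, 1/4 - sqrt(3)/4 on |0010>, I*(-sqrt(3) - 1)/4 on |0100>, I*(1 + sqrt(3))/4 on |0110>, and 0 on every other basis state.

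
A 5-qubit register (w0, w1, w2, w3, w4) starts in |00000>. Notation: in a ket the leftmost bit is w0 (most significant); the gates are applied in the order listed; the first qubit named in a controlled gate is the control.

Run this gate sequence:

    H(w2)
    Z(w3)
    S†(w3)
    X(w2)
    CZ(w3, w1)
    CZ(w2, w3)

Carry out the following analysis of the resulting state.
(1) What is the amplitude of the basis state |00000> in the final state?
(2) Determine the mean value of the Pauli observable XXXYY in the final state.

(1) |00000> carries amplitude sqrt(2)/2 in the final state.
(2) The observable XXXYY averages to 0.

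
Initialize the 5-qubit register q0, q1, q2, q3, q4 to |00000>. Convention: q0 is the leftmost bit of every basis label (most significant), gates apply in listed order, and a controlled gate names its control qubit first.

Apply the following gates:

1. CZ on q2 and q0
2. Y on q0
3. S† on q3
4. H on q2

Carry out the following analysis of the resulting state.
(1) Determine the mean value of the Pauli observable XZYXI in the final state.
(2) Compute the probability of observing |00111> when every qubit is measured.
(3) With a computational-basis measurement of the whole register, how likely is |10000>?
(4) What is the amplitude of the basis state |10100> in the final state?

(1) In the final state, XZYXI has expectation 0.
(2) A full measurement returns |00111> with probability 0.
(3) The probability of measuring |10000> is 1/2.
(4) The final state's coefficient on |10100> equals sqrt(2)*I/2.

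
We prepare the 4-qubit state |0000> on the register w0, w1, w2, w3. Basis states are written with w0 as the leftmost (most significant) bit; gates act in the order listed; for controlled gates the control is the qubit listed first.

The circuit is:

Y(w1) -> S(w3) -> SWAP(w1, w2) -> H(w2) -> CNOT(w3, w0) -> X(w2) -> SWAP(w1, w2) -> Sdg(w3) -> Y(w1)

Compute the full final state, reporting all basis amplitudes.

The resulting statevector has amplitude sqrt(2)/2 on |0000>, sqrt(2)/2 on |0100>, and 0 on every other basis state.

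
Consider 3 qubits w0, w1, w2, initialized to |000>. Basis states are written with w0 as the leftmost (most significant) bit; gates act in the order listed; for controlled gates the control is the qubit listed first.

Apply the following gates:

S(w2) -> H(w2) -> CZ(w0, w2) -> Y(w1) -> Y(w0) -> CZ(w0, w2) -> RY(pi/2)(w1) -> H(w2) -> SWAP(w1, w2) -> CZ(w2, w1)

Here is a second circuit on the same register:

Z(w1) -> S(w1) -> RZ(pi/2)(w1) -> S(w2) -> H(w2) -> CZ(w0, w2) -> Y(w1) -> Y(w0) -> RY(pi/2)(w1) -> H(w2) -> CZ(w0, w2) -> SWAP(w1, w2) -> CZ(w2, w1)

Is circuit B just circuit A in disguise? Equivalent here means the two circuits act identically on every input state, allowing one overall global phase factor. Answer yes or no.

No, they are not equivalent — no single phase factor reconciles the two unitaries.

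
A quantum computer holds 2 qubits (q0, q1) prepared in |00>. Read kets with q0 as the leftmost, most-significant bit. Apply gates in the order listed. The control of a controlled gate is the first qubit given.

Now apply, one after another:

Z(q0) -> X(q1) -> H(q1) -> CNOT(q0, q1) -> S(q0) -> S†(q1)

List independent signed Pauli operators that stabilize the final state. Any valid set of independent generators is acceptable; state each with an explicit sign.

The final state is stabilized by the group generated by +IY, +ZI; other independent generating sets are equally valid.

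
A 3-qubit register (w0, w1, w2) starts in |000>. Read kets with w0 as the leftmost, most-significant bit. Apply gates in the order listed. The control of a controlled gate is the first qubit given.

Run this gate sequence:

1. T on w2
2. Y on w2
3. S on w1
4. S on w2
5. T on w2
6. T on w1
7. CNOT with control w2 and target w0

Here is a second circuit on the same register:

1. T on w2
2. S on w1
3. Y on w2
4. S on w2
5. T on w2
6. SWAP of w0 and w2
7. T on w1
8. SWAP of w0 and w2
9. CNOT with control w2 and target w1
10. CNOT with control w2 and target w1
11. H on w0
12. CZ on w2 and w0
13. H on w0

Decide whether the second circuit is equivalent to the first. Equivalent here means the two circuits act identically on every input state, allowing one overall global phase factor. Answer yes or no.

Yes — the two circuits implement the same unitary up to a global phase.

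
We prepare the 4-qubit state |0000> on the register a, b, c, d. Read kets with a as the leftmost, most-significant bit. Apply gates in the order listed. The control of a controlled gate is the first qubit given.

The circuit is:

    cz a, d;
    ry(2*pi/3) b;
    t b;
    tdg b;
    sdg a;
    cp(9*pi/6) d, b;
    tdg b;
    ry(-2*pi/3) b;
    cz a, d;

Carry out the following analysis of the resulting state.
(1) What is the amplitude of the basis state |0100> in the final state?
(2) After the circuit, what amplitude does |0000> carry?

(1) |0100> carries amplitude sqrt(3)*(-1 - exp(3*I*pi/4))/4 in the final state.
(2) The amplitude on |0000> is 1/4 - 3*exp(3*I*pi/4)/4.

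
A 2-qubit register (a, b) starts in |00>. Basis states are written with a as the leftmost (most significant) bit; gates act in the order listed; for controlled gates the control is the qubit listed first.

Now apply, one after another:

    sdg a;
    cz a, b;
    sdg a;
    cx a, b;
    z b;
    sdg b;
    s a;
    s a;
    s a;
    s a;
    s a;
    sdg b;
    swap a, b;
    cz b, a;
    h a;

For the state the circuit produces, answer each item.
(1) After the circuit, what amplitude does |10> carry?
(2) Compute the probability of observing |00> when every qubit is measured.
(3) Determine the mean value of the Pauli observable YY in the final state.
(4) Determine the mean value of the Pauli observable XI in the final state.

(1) |10> carries amplitude sqrt(2)/2 in the final state. Key observation: the block from step 8 through step 11 cancels to the identity and can be dropped.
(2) The probability of measuring |00> is 1/2.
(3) The observable YY averages to 0.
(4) The observable XI averages to 1.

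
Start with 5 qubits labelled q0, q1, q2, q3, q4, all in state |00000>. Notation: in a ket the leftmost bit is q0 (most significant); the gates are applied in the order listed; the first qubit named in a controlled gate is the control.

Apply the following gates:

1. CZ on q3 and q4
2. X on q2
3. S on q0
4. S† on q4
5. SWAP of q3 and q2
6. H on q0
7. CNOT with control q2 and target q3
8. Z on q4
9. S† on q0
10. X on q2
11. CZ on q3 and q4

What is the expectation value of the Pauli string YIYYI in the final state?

The expectation value of YIYYI is 0.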